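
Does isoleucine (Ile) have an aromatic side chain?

The aromatic amino acids are Phe (F, benzyl), Trp (W, indole), and Tyr (Y, phenol).
Isoleucine is not in this group.

No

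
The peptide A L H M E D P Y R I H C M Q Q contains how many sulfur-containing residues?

3

Cysteine (C, thiol) and methionine (M, thioether) are the two sulfur-containing amino acids.
Matching residues: M4, C12, M13.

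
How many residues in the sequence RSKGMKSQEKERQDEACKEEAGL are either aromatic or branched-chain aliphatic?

1

Aromatic: F, W, Y. Branched-chain aliphatic: I, L, V.
Aromatic residues here: none (0).
Branched-chain aliphatic residues here: L23 (1).
The two groups share no amino acid, so total = 0 + 1 = 1.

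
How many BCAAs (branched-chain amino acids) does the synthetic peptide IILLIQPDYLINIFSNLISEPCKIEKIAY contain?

12

Valine (V), leucine (L), and isoleucine (I) are the branched-chain amino acids.
Matching residues: I1, I2, L3, L4, I5, L10, I11, I13, L17, I18, I24, I27.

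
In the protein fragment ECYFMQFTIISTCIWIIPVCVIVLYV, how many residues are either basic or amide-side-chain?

Basic: H, K, R. Amide-side-chain: N, Q.
Basic residues here: none (0).
Amide-side-chain residues here: Q6 (1).
The two groups share no amino acid, so total = 0 + 1 = 1.

1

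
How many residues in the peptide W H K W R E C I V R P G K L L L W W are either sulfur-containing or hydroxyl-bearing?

Sulfur-containing: C, M. Hydroxyl-bearing: S, T, Y.
Sulfur-containing residues here: C7 (1).
Hydroxyl-bearing residues here: none (0).
The two groups share no amino acid, so total = 1 + 0 = 1.

1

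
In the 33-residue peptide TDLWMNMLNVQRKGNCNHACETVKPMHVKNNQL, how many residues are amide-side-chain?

8

Asparagine (N) and glutamine (Q) have uncharged amide side chains.
Matching residues: N6, N9, Q11, N15, N17, N30, N31, Q32.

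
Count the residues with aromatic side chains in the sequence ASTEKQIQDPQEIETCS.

0

Phenylalanine (F), tryptophan (W), and tyrosine (Y) have aromatic ring side chains.
None of the 17 residues belong to this group.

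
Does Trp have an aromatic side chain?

Phenylalanine (F), tryptophan (W), and tyrosine (Y) have aromatic ring side chains.
Tryptophan is in this group.

Yes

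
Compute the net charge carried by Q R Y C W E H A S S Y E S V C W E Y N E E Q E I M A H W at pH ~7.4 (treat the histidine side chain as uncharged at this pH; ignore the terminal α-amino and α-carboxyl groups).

-5

At pH ~7.4 the Lys and Arg side chains are protonated (+1), the Asp and Glu side chains are deprotonated (−1), and with His taken as neutral all other side chains carry no charge.
Positive (K, R): R2 → +1.
Negative (D, E): E6, E12, E17, E20, E21, E23 → −6.
Net charge = (+1) + (−6) = −5.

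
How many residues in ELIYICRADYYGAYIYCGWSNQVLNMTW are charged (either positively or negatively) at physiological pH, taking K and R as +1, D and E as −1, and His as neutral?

Charged side chains at pH ~7.4: K, R (positive); D, E (negative).
Matching residues: E1, R7, D9.

3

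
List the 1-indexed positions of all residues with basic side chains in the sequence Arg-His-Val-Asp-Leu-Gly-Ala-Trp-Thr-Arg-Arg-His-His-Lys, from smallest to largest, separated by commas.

1, 2, 10, 11, 12, 13, 14

K, R, and H are the three residues with basic side chains (ε-amine, guanidinium, and imidazole respectively).
Matching residues: Arg1, His2, Arg10, Arg11, His12, His13, Lys14.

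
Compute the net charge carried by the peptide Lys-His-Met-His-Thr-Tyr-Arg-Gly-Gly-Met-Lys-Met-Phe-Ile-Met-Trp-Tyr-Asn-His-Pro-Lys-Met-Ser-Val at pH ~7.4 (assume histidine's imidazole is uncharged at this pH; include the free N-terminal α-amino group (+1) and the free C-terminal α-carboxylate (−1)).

+4

Near pH 7.4, K and R contribute +1 each, D and E contribute −1 each, and every other side chain (His included, as stated) is uncharged.
Positive (K, R): Lys1, Arg7, Lys11, Lys21 → +4.
Negative (D, E): none → −0.
The N-terminus (+1) and C-terminus (−1) cancel.
Net charge = (+4) + (−0) = +4.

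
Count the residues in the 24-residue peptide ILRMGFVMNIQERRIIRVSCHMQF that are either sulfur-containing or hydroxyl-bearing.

5

Sulfur-containing: C, M. Hydroxyl-bearing: S, T, Y.
Sulfur-containing residues here: M4, M8, C20, M22 (4).
Hydroxyl-bearing residues here: S19 (1).
The two groups share no amino acid, so total = 4 + 1 = 5.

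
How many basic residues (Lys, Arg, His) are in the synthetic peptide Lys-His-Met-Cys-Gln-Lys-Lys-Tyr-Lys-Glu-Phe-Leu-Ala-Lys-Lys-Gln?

7

Matching residues: Lys1, His2, Lys6, Lys7, Lys9, Lys14, Lys15.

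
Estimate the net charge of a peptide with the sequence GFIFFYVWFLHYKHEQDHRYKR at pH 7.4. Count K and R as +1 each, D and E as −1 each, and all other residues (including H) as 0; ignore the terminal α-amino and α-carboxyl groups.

+2

Positive (K, R): K13, R19, K21, R22 → +4.
Negative (D, E): E15, D17 → −2.
Net charge = (+4) + (−2) = +2.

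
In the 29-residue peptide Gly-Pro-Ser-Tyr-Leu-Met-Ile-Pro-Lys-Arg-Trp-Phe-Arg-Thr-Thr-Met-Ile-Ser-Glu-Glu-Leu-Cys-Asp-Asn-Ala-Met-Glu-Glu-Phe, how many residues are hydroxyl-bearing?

5

Serine (S), threonine (T), and tyrosine (Y) each carry a hydroxyl group on the side chain.
Matching residues: Ser3, Tyr4, Thr14, Thr15, Ser18.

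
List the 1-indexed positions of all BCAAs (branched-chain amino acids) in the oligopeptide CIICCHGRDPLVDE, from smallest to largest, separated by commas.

2, 3, 11, 12

Valine (V), leucine (L), and isoleucine (I) are the branched-chain amino acids.
Matching residues: I2, I3, L11, V12.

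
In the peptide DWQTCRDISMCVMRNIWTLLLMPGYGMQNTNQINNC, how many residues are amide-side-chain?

Asparagine (N) and glutamine (Q) have uncharged amide side chains.
Matching residues: Q3, N15, Q28, N29, N31, Q32, N34, N35.

8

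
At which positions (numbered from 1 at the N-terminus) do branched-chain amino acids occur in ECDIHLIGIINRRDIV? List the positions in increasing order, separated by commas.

V, L, and I make up the branched-chain aliphatic group.
Matching residues: I4, L6, I7, I9, I10, I15, V16.

4, 6, 7, 9, 10, 15, 16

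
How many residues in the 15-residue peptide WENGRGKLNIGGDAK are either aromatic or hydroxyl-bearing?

1

Aromatic: F, W, Y. Hydroxyl-bearing: S, T, Y.
Aromatic residues here: W1 (1).
Hydroxyl-bearing residues here: none (0).
(Y belongs to both groups, but none appear in this sequence.) Total = 1 + 0 = 1.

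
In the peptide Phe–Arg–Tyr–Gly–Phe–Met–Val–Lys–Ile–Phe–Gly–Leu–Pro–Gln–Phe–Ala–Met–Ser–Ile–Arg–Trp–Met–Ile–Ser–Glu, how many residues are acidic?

1

The acidic residues are Asp (D) and Glu (E), whose side chains end in a carboxylate group.
Matching residues: Glu25.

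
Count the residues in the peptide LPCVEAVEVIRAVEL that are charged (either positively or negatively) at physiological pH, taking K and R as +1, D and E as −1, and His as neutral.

4

Charged side chains at pH ~7.4: K, R (positive); D, E (negative).
Matching residues: E5, E8, R11, E14.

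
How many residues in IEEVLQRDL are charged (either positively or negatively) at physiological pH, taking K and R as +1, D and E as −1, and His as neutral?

4

Charged side chains at pH ~7.4: K, R (positive); D, E (negative).
Matching residues: E2, E3, R7, D8.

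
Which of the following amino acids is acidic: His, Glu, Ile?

The acidic residues are Asp (D) and Glu (E), whose side chains end in a carboxylate group.
Of the listed options, only Glu belongs to this group.

Glu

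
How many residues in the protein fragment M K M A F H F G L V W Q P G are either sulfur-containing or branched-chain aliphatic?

4

Sulfur-containing: C, M. Branched-chain aliphatic: I, L, V.
Sulfur-containing residues here: M1, M3 (2).
Branched-chain aliphatic residues here: L9, V10 (2).
The two groups share no amino acid, so total = 2 + 2 = 4.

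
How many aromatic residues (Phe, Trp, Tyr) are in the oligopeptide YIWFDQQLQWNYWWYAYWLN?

10

Matching residues: Y1, W3, F4, W10, Y12, W13, W14, Y15, Y17, W18.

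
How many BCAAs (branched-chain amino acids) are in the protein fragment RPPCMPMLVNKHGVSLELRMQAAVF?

V, L, and I make up the branched-chain aliphatic group.
Matching residues: L8, V9, V14, L16, L18, V24.

6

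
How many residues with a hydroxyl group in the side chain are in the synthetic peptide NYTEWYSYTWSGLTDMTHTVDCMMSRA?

Serine (S), threonine (T), and tyrosine (Y) each carry a hydroxyl group on the side chain.
Matching residues: Y2, T3, Y6, S7, Y8, T9, S11, T14, T17, T19, S25.

11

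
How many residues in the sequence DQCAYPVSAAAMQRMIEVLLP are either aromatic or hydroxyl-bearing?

2

Aromatic: F, W, Y. Hydroxyl-bearing: S, T, Y.
Aromatic residues here: Y5 (1).
Hydroxyl-bearing residues here: Y5, S8 (2).
Y is in both groups, so the 1 Y residue must not be double-counted.
Total = 1 + 2 − 1 = 2.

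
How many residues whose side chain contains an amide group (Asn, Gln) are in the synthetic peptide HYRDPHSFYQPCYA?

1

Matching residues: Q10.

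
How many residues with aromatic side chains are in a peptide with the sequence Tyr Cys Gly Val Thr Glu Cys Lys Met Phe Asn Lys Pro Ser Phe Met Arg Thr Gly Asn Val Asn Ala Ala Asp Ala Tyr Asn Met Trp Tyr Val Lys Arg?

Phenylalanine (F), tryptophan (W), and tyrosine (Y) have aromatic ring side chains.
Matching residues: Tyr1, Phe10, Phe15, Tyr27, Trp30, Tyr31.

6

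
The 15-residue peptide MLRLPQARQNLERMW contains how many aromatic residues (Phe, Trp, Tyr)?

Matching residues: W15.

1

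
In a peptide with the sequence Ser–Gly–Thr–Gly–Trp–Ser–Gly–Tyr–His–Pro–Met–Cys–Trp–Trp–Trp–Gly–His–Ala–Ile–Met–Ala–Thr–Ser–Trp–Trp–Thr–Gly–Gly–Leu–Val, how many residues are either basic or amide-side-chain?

Basic: H, K, R. Amide-side-chain: N, Q.
Basic residues here: His9, His17 (2).
Amide-side-chain residues here: none (0).
The two groups share no amino acid, so total = 2 + 0 = 2.

2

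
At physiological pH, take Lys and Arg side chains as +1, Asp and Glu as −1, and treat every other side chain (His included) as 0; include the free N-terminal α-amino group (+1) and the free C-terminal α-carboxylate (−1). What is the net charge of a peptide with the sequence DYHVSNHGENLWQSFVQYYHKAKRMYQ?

Positive (K, R): K21, K23, R24 → +3.
Negative (D, E): D1, E9 → −2.
The N-terminus (+1) and C-terminus (−1) cancel.
Net charge = (+3) + (−2) = +1.

+1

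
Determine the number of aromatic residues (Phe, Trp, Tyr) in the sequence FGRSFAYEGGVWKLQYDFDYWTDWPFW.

11

Matching residues: F1, F5, Y7, W12, Y16, F18, Y20, W21, W24, F26, W27.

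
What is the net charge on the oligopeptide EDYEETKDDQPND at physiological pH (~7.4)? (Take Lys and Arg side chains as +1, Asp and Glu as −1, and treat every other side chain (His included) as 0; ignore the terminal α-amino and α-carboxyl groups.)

Positive (K, R): K7 → +1.
Negative (D, E): E1, D2, E4, E5, D8, D9, D13 → −7.
Net charge = (+1) + (−7) = −6.

-6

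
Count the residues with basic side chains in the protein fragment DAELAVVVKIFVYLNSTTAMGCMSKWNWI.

2

The basic amino acids are Lys (K), Arg (R), and His (H).
Matching residues: K9, K25.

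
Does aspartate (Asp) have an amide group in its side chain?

Asparagine (N) and glutamine (Q) have uncharged amide side chains.
Aspartate is not in this group.

No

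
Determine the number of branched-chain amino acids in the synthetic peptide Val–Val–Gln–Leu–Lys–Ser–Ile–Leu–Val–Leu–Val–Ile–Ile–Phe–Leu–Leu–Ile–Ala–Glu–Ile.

14

V, L, and I make up the branched-chain aliphatic group.
Matching residues: Val1, Val2, Leu4, Ile7, Leu8, Val9, Leu10, Val11, Ile12, Ile13, Leu15, Leu16, Ile17, Ile20.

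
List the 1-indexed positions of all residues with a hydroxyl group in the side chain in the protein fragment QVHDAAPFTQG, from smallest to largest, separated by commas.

S, T, and Y are the three residues with a side-chain hydroxyl.
Matching residues: T9.

9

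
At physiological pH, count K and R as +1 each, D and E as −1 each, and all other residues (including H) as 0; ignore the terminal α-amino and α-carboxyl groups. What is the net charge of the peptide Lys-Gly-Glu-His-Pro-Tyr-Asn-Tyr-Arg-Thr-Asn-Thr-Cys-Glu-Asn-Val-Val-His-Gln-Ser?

0

Positive (K, R): Lys1, Arg9 → +2.
Negative (D, E): Glu3, Glu14 → −2.
Net charge = (+2) + (−2) = 0.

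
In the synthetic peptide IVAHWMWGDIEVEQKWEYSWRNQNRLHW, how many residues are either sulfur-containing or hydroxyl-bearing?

3

Sulfur-containing: C, M. Hydroxyl-bearing: S, T, Y.
Sulfur-containing residues here: M6 (1).
Hydroxyl-bearing residues here: Y18, S19 (2).
The two groups share no amino acid, so total = 1 + 2 = 3.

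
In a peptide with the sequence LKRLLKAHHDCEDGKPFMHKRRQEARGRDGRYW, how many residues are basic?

Lysine (K), arginine (R), and histidine (H) have basic, nitrogen-containing side chains.
Matching residues: K2, R3, K6, H8, H9, K15, H19, K20, R21, R22, R26, R28, R31.

13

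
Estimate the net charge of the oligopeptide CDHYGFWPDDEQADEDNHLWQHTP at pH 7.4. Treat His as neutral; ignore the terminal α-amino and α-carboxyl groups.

Near pH 7.4, K and R contribute +1 each, D and E contribute −1 each, and every other side chain (His included, as stated) is uncharged.
Positive (K, R): none → +0.
Negative (D, E): D2, D9, D10, E11, D14, E15, D16 → −7.
Net charge = (+0) + (−7) = −7.

-7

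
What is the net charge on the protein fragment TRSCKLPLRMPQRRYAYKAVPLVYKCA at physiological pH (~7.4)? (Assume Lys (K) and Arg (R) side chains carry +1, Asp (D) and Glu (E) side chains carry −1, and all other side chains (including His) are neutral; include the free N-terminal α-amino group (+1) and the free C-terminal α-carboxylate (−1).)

+7

Positive (K, R): R2, K5, R9, R13, R14, K18, K25 → +7.
Negative (D, E): none → −0.
The N-terminus (+1) and C-terminus (−1) cancel.
Net charge = (+7) + (−0) = +7.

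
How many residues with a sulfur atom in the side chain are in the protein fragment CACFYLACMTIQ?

Cysteine (C, thiol) and methionine (M, thioether) are the two sulfur-containing amino acids.
Matching residues: C1, C3, C8, M9.

4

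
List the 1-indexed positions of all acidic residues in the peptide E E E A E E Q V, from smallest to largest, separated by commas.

1, 2, 3, 5, 6

Aspartate (D) and glutamate (E) have carboxylic-acid side chains and are the acidic amino acids.
Matching residues: E1, E2, E3, E5, E6.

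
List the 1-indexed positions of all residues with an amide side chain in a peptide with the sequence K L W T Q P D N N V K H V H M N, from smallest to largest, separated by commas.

5, 8, 9, 16

Asparagine (N) and glutamine (Q) have uncharged amide side chains.
Matching residues: Q5, N8, N9, N16.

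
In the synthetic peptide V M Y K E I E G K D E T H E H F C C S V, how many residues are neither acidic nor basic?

11

Acidic: D, E. Basic: K, R, H. All other residues are neither.
Matching residues: V1, M2, Y3, I6, G8, T12, F16, C17, C18, S19, V20.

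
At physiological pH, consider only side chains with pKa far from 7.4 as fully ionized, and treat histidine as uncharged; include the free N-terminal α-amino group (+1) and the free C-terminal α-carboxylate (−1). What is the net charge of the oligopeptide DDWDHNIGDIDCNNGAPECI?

-6

Near pH 7.4, K and R contribute +1 each, D and E contribute −1 each, and every other side chain (His included, as stated) is uncharged.
Positive (K, R): none → +0.
Negative (D, E): D1, D2, D4, D9, D11, E18 → −6.
The N-terminus (+1) and C-terminus (−1) cancel.
Net charge = (+0) + (−6) = −6.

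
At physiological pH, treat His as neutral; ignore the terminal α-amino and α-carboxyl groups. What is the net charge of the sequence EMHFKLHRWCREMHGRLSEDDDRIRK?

+1

The side chains ionized at physiological pH are Lys/Arg (+1) and Asp/Glu (−1); with His treated as neutral, nothing else contributes.
Positive (K, R): K5, R8, R11, R16, R23, R25, K26 → +7.
Negative (D, E): E1, E12, E19, D20, D21, D22 → −6.
Net charge = (+7) + (−6) = +1.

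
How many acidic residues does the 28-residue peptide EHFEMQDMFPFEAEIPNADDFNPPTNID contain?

8

Aspartate (D) and glutamate (E) have carboxylic-acid side chains and are the acidic amino acids.
Matching residues: E1, E4, D7, E12, E14, D19, D20, D28.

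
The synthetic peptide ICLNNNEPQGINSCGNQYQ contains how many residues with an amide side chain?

Asparagine (N) and glutamine (Q) have uncharged amide side chains.
Matching residues: N4, N5, N6, Q9, N12, N16, Q17, Q19.

8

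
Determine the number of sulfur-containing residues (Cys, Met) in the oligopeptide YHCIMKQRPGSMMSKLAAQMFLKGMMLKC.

8

Matching residues: C3, M5, M12, M13, M20, M25, M26, C29.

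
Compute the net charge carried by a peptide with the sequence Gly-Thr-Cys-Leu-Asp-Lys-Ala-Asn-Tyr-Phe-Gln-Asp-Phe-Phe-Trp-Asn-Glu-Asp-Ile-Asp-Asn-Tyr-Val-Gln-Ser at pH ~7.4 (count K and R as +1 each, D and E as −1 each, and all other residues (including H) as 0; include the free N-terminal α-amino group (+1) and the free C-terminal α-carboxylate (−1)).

Positive (K, R): Lys6 → +1.
Negative (D, E): Asp5, Asp12, Glu17, Asp18, Asp20 → −5.
The N-terminus (+1) and C-terminus (−1) cancel.
Net charge = (+1) + (−5) = −4.

-4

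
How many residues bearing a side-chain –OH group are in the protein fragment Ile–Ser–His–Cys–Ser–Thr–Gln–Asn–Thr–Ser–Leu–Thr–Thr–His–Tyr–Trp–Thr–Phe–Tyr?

10

Serine (S), threonine (T), and tyrosine (Y) each carry a hydroxyl group on the side chain.
Matching residues: Ser2, Ser5, Thr6, Thr9, Ser10, Thr12, Thr13, Tyr15, Thr17, Tyr19.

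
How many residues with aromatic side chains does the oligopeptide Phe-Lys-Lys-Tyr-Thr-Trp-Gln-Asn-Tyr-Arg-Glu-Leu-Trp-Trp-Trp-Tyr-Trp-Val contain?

The aromatic amino acids are Phe (F, benzyl), Trp (W, indole), and Tyr (Y, phenol).
Matching residues: Phe1, Tyr4, Trp6, Tyr9, Trp13, Trp14, Trp15, Tyr16, Trp17.

9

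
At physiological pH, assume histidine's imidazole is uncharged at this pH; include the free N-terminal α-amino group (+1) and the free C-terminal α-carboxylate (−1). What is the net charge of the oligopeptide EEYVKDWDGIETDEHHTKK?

At pH ~7.4 the Lys and Arg side chains are protonated (+1), the Asp and Glu side chains are deprotonated (−1), and with His taken as neutral all other side chains carry no charge.
Positive (K, R): K5, K18, K19 → +3.
Negative (D, E): E1, E2, D6, D8, E11, D13, E14 → −7.
The N-terminus (+1) and C-terminus (−1) cancel.
Net charge = (+3) + (−7) = −4.

-4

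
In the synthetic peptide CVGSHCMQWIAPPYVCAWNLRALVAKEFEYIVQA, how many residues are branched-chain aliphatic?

8

Valine (V), leucine (L), and isoleucine (I) are the branched-chain amino acids.
Matching residues: V2, I10, V15, L20, L23, V24, I31, V32.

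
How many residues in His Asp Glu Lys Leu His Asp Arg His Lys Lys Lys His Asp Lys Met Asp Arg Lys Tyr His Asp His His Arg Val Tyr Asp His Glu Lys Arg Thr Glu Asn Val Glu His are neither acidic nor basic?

8

Acidic: D, E. Basic: K, R, H. All other residues are neither.
Matching residues: Leu5, Met16, Tyr20, Val26, Tyr27, Thr33, Asn35, Val36.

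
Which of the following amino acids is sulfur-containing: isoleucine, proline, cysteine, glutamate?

Cysteine (C, thiol) and methionine (M, thioether) are the two sulfur-containing amino acids.
Of the listed options, only cysteine belongs to this group.

cysteine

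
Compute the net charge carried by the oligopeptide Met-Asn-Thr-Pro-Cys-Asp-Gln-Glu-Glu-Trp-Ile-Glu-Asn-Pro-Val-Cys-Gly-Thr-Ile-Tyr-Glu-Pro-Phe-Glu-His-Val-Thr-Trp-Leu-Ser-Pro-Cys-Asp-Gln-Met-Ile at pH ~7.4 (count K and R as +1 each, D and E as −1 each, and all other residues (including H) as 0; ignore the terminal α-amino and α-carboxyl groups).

-7

Positive (K, R): none → +0.
Negative (D, E): Asp6, Glu8, Glu9, Glu12, Glu21, Glu24, Asp33 → −7.
Net charge = (+0) + (−7) = −7.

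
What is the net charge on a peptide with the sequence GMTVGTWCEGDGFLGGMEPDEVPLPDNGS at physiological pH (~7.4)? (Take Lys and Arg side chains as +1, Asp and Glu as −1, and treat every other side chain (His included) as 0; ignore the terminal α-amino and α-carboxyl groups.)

-6

Positive (K, R): none → +0.
Negative (D, E): E9, D11, E18, D20, E21, D26 → −6.
Net charge = (+0) + (−6) = −6.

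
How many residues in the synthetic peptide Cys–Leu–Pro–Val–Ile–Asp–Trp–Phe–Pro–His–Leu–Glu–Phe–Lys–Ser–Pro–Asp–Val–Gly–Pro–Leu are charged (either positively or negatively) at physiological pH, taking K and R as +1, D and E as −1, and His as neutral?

4

Charged side chains at pH ~7.4: K, R (positive); D, E (negative).
Matching residues: Asp6, Glu12, Lys14, Asp17.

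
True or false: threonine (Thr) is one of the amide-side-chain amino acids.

Asparagine (N) and glutamine (Q) have uncharged amide side chains.
Threonine is not in this group.

False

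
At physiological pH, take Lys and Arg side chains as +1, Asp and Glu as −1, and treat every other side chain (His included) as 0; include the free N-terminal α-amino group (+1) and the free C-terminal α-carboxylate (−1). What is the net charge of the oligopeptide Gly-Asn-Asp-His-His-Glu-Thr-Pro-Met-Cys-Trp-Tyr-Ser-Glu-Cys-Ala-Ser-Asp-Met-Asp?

-5

Positive (K, R): none → +0.
Negative (D, E): Asp3, Glu6, Glu14, Asp18, Asp20 → −5.
The N-terminus (+1) and C-terminus (−1) cancel.
Net charge = (+0) + (−5) = −5.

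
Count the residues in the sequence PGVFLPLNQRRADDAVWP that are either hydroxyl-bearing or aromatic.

Hydroxyl-bearing: S, T, Y. Aromatic: F, W, Y.
Hydroxyl-bearing residues here: none (0).
Aromatic residues here: F4, W17 (2).
(Y belongs to both groups, but none appear in this sequence.) Total = 0 + 2 = 2.

2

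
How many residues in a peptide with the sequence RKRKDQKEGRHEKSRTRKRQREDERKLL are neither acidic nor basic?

Acidic: D, E. Basic: K, R, H. All other residues are neither.
Matching residues: Q6, G9, S14, T16, Q20, L27, L28.

7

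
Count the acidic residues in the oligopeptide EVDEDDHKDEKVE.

8

Aspartate (D) and glutamate (E) have carboxylic-acid side chains and are the acidic amino acids.
Matching residues: E1, D3, E4, D5, D6, D9, E10, E13.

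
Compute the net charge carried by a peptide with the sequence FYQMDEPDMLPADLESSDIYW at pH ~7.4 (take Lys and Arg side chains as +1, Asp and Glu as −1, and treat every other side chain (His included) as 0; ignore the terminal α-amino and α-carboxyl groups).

Positive (K, R): none → +0.
Negative (D, E): D5, E6, D8, D13, E15, D18 → −6.
Net charge = (+0) + (−6) = −6.

-6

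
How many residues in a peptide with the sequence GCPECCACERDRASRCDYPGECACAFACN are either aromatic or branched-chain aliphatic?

2

Aromatic: F, W, Y. Branched-chain aliphatic: I, L, V.
Aromatic residues here: Y18, F26 (2).
Branched-chain aliphatic residues here: none (0).
The two groups share no amino acid, so total = 2 + 0 = 2.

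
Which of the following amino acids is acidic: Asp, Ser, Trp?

Asp

Only D (aspartate) and E (glutamate) carry a side-chain carboxylic acid.
Of the listed options, only Asp belongs to this group.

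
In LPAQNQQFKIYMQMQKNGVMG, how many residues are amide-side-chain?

Only N (asparagine) and Q (glutamine) carry a side-chain carboxamide.
Matching residues: Q4, N5, Q6, Q7, Q13, Q15, N17.

7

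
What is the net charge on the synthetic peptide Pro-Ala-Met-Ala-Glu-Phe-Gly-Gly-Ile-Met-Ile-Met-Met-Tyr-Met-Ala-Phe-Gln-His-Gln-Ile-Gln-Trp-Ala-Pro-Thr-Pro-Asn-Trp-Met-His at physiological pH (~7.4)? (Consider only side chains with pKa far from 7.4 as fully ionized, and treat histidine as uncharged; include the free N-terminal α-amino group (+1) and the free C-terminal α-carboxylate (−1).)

-1

Near pH 7.4, K and R contribute +1 each, D and E contribute −1 each, and every other side chain (His included, as stated) is uncharged.
Positive (K, R): none → +0.
Negative (D, E): Glu5 → −1.
The N-terminus (+1) and C-terminus (−1) cancel.
Net charge = (+0) + (−1) = −1.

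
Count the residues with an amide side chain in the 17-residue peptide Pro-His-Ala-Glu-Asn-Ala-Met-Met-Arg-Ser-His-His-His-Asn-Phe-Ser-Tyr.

2

The amide-side-chain residues are Asn (N) and Gln (Q).
Matching residues: Asn5, Asn14.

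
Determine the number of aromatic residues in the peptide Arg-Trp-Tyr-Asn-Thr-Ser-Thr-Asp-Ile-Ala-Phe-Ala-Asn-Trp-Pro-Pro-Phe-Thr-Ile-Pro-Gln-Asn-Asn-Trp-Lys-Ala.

6

F, W, and Y each carry an aromatic ring on the side chain.
Matching residues: Trp2, Tyr3, Phe11, Trp14, Phe17, Trp24.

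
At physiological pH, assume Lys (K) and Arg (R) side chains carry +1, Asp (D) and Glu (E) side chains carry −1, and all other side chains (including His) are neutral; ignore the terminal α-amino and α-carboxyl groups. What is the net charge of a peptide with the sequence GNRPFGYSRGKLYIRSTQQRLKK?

Positive (K, R): R3, R9, K11, R15, R20, K22, K23 → +7.
Negative (D, E): none → −0.
Net charge = (+7) + (−0) = +7.

+7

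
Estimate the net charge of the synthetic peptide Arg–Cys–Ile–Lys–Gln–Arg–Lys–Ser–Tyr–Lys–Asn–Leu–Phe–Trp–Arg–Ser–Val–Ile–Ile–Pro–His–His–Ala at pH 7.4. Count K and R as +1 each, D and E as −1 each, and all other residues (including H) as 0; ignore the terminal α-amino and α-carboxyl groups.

Positive (K, R): Arg1, Lys4, Arg6, Lys7, Lys10, Arg15 → +6.
Negative (D, E): none → −0.
Net charge = (+6) + (−0) = +6.

+6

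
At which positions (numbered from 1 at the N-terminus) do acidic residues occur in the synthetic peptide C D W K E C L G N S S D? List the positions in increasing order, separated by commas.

2, 5, 12

Only D (aspartate) and E (glutamate) carry a side-chain carboxylic acid.
Matching residues: D2, E5, D12.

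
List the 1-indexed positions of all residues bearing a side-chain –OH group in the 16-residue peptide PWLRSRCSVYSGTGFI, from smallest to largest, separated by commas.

S, T, and Y are the three residues with a side-chain hydroxyl.
Matching residues: S5, S8, Y10, S11, T13.

5, 8, 10, 11, 13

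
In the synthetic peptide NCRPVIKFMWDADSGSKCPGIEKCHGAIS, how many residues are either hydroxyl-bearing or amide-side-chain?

Hydroxyl-bearing: S, T, Y. Amide-side-chain: N, Q.
Hydroxyl-bearing residues here: S14, S16, S29 (3).
Amide-side-chain residues here: N1 (1).
The two groups share no amino acid, so total = 3 + 1 = 4.

4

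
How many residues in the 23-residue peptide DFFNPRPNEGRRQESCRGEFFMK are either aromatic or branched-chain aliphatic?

4

Aromatic: F, W, Y. Branched-chain aliphatic: I, L, V.
Aromatic residues here: F2, F3, F20, F21 (4).
Branched-chain aliphatic residues here: none (0).
The two groups share no amino acid, so total = 4 + 0 = 4.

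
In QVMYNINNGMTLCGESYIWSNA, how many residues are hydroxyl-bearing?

5

Serine (S), threonine (T), and tyrosine (Y) each carry a hydroxyl group on the side chain.
Matching residues: Y4, T11, S16, Y17, S20.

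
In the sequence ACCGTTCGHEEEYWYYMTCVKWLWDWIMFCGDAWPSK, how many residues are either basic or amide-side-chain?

Basic: H, K, R. Amide-side-chain: N, Q.
Basic residues here: H9, K21, K37 (3).
Amide-side-chain residues here: none (0).
The two groups share no amino acid, so total = 3 + 0 = 3.

3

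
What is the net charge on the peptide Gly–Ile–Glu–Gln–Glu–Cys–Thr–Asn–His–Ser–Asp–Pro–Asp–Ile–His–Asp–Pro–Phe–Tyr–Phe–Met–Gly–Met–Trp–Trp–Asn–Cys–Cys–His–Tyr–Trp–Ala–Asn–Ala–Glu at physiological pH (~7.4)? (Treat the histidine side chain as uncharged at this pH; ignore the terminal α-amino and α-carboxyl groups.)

-6

The side chains ionized at physiological pH are Lys/Arg (+1) and Asp/Glu (−1); with His treated as neutral, nothing else contributes.
Positive (K, R): none → +0.
Negative (D, E): Glu3, Glu5, Asp11, Asp13, Asp16, Glu35 → −6.
Net charge = (+0) + (−6) = −6.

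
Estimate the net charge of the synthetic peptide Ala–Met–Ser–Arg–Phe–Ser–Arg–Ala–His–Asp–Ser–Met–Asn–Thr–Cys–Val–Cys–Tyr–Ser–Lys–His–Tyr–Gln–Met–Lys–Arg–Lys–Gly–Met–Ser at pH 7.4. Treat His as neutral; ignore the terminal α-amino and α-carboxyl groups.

+5

At pH ~7.4 the Lys and Arg side chains are protonated (+1), the Asp and Glu side chains are deprotonated (−1), and with His taken as neutral all other side chains carry no charge.
Positive (K, R): Arg4, Arg7, Lys20, Lys25, Arg26, Lys27 → +6.
Negative (D, E): Asp10 → −1.
Net charge = (+6) + (−1) = +5.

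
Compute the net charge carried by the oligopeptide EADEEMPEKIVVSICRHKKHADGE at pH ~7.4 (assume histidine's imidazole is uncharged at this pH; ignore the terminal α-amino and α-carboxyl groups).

The side chains ionized at physiological pH are Lys/Arg (+1) and Asp/Glu (−1); with His treated as neutral, nothing else contributes.
Positive (K, R): K9, R16, K18, K19 → +4.
Negative (D, E): E1, D3, E4, E5, E8, D22, E24 → −7.
Net charge = (+4) + (−7) = −3.

-3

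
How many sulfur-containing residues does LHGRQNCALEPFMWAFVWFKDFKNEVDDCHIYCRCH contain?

5

Only Cys (C) and Met (M) have a sulfur atom in the side chain.
Matching residues: C7, M13, C29, C33, C35.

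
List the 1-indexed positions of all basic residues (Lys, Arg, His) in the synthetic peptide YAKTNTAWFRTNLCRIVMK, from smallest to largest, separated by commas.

Matching residues: K3, R10, R15, K19.

3, 10, 15, 19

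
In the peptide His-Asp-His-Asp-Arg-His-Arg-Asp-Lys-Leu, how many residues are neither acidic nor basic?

1

Acidic: D, E. Basic: K, R, H. All other residues are neither.
Matching residues: Leu10.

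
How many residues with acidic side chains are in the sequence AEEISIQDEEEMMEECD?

The acidic residues are Asp (D) and Glu (E), whose side chains end in a carboxylate group.
Matching residues: E2, E3, D8, E9, E10, E11, E14, E15, D17.

9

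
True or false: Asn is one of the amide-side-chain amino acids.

True

Asparagine (N) and glutamine (Q) have uncharged amide side chains.
Asparagine is in this group.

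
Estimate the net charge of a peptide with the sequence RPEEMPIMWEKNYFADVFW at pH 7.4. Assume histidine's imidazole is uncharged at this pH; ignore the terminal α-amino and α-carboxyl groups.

-2

The side chains ionized at physiological pH are Lys/Arg (+1) and Asp/Glu (−1); with His treated as neutral, nothing else contributes.
Positive (K, R): R1, K11 → +2.
Negative (D, E): E3, E4, E10, D16 → −4.
Net charge = (+2) + (−4) = −2.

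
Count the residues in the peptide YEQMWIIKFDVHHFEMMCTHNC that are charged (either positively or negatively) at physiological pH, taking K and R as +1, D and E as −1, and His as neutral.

4

Charged side chains at pH ~7.4: K, R (positive); D, E (negative).
Matching residues: E2, K8, D10, E15.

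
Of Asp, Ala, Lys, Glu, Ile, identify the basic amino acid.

K, R, and H are the three residues with basic side chains (ε-amine, guanidinium, and imidazole respectively).
Of the listed options, only Lys belongs to this group.

Lys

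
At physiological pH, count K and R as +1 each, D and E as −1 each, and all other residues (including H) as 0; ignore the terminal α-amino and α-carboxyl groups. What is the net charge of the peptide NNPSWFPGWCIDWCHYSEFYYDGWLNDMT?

Positive (K, R): none → +0.
Negative (D, E): D12, E18, D22, D27 → −4.
Net charge = (+0) + (−4) = −4.

-4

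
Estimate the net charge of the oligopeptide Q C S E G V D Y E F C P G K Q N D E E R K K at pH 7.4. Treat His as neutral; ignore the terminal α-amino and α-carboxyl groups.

Near pH 7.4, K and R contribute +1 each, D and E contribute −1 each, and every other side chain (His included, as stated) is uncharged.
Positive (K, R): K14, R20, K21, K22 → +4.
Negative (D, E): E4, D7, E9, D17, E18, E19 → −6.
Net charge = (+4) + (−6) = −2.

-2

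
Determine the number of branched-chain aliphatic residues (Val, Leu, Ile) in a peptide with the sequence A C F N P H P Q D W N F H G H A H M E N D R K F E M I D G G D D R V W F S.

Matching residues: I27, V34.

2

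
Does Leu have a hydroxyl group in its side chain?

No

The –OH-bearing residues are Ser, Thr (aliphatic alcohols), and Tyr (phenol).
Leucine is not in this group.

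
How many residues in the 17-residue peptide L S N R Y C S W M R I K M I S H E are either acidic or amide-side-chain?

Acidic: D, E. Amide-side-chain: N, Q.
Acidic residues here: E17 (1).
Amide-side-chain residues here: N3 (1).
The two groups share no amino acid, so total = 1 + 1 = 2.

2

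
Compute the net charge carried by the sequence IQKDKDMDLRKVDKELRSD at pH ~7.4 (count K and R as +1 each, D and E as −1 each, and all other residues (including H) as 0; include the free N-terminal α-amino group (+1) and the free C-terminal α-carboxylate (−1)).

0

Positive (K, R): K3, K5, R10, K11, K14, R17 → +6.
Negative (D, E): D4, D6, D8, D13, E15, D19 → −6.
The N-terminus (+1) and C-terminus (−1) cancel.
Net charge = (+6) + (−6) = 0.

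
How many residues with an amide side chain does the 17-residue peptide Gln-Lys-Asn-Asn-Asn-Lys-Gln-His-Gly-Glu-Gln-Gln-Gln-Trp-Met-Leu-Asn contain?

The amide-side-chain residues are Asn (N) and Gln (Q).
Matching residues: Gln1, Asn3, Asn4, Asn5, Gln7, Gln11, Gln12, Gln13, Asn17.

9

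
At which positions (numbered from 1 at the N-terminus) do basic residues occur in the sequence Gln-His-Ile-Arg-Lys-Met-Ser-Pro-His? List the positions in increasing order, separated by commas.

K, R, and H are the three residues with basic side chains (ε-amine, guanidinium, and imidazole respectively).
Matching residues: His2, Arg4, Lys5, His9.

2, 4, 5, 9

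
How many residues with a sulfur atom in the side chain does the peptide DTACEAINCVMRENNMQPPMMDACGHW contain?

7

Only Cys (C) and Met (M) have a sulfur atom in the side chain.
Matching residues: C4, C9, M11, M16, M20, M21, C24.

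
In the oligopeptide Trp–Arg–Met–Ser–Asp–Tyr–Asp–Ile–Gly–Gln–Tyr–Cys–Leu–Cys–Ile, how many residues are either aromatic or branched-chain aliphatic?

6

Aromatic: F, W, Y. Branched-chain aliphatic: I, L, V.
Aromatic residues here: Trp1, Tyr6, Tyr11 (3).
Branched-chain aliphatic residues here: Ile8, Leu13, Ile15 (3).
The two groups share no amino acid, so total = 3 + 3 = 6.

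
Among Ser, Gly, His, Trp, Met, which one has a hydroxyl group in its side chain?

S, T, and Y are the three residues with a side-chain hydroxyl.
Of the listed options, only Ser belongs to this group.

Ser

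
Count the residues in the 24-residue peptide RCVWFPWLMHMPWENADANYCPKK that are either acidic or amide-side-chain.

4

Acidic: D, E. Amide-side-chain: N, Q.
Acidic residues here: E14, D17 (2).
Amide-side-chain residues here: N15, N19 (2).
The two groups share no amino acid, so total = 2 + 2 = 4.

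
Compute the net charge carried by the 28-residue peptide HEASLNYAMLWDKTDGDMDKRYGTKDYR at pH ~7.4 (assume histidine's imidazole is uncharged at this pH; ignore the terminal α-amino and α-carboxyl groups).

At pH ~7.4 the Lys and Arg side chains are protonated (+1), the Asp and Glu side chains are deprotonated (−1), and with His taken as neutral all other side chains carry no charge.
Positive (K, R): K13, K20, R21, K25, R28 → +5.
Negative (D, E): E2, D12, D15, D17, D19, D26 → −6.
Net charge = (+5) + (−6) = −1.

-1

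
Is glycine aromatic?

No

F, W, and Y each carry an aromatic ring on the side chain.
Glycine is not in this group.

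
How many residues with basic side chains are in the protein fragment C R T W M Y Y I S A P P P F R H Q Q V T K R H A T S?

6

K, R, and H are the three residues with basic side chains (ε-amine, guanidinium, and imidazole respectively).
Matching residues: R2, R15, H16, K21, R22, H23.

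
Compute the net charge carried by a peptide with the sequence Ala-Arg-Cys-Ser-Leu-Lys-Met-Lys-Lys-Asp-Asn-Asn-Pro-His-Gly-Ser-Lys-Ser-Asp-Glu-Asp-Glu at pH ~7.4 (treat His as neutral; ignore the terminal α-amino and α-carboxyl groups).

0

At pH ~7.4 the Lys and Arg side chains are protonated (+1), the Asp and Glu side chains are deprotonated (−1), and with His taken as neutral all other side chains carry no charge.
Positive (K, R): Arg2, Lys6, Lys8, Lys9, Lys17 → +5.
Negative (D, E): Asp10, Asp19, Glu20, Asp21, Glu22 → −5.
Net charge = (+5) + (−5) = 0.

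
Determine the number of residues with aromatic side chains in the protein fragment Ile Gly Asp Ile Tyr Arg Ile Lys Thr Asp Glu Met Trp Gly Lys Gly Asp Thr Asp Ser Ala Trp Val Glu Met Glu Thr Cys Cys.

F, W, and Y each carry an aromatic ring on the side chain.
Matching residues: Tyr5, Trp13, Trp22.

3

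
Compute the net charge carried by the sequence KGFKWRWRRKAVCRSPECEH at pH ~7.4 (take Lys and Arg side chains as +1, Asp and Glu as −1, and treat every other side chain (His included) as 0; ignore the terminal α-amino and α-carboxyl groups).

+5

Positive (K, R): K1, K4, R6, R8, R9, K10, R14 → +7.
Negative (D, E): E17, E19 → −2.
Net charge = (+7) + (−2) = +5.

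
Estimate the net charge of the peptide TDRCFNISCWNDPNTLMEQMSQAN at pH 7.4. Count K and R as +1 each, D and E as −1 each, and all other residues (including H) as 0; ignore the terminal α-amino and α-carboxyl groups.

-2

Positive (K, R): R3 → +1.
Negative (D, E): D2, D12, E18 → −3.
Net charge = (+1) + (−3) = −2.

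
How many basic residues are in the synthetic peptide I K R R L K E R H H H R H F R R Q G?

12

Lysine (K), arginine (R), and histidine (H) have basic, nitrogen-containing side chains.
Matching residues: K2, R3, R4, K6, R8, H9, H10, H11, R12, H13, R15, R16.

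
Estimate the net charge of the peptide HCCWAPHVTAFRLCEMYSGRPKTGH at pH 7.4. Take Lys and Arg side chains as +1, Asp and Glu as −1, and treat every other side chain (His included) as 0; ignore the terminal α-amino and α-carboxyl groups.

+2

Positive (K, R): R12, R20, K22 → +3.
Negative (D, E): E15 → −1.
Net charge = (+3) + (−1) = +2.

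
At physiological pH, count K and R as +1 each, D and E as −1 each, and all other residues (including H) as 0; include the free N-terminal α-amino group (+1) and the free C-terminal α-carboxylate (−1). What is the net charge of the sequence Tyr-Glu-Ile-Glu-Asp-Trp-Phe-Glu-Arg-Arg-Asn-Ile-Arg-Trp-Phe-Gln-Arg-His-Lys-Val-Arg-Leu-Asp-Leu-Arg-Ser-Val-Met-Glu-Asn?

Positive (K, R): Arg9, Arg10, Arg13, Arg17, Lys19, Arg21, Arg25 → +7.
Negative (D, E): Glu2, Glu4, Asp5, Glu8, Asp23, Glu29 → −6.
The N-terminus (+1) and C-terminus (−1) cancel.
Net charge = (+7) + (−6) = +1.

+1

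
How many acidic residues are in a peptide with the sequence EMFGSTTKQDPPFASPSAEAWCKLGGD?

4

Aspartate (D) and glutamate (E) have carboxylic-acid side chains and are the acidic amino acids.
Matching residues: E1, D10, E19, D27.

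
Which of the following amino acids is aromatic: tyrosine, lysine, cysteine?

F, W, and Y each carry an aromatic ring on the side chain.
Of the listed options, only tyrosine belongs to this group.

tyrosine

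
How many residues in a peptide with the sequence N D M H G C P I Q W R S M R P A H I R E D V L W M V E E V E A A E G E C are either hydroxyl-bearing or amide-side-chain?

Hydroxyl-bearing: S, T, Y. Amide-side-chain: N, Q.
Hydroxyl-bearing residues here: S12 (1).
Amide-side-chain residues here: N1, Q9 (2).
The two groups share no amino acid, so total = 1 + 2 = 3.

3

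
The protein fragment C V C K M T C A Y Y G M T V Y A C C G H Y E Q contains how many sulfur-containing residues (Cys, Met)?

Matching residues: C1, C3, M5, C7, M12, C17, C18.

7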